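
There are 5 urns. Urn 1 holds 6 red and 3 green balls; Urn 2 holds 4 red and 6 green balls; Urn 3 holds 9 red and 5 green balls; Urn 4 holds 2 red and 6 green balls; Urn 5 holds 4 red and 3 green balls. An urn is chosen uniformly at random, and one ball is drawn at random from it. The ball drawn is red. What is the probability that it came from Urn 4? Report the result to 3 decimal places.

Posterior probability ≈ 0.099

P(red|Urn 1) = 0.6667; P(red|Urn 2) = 0.4; P(red|Urn 3) = 0.6429; P(red|Urn 4) = 0.25; P(red|Urn 5) = 0.5714.
Prior × likelihood for each source: 0.2·0.6667=0.1333, 0.2·0.4=0.08000, 0.2·0.6429=0.1286, 0.2·0.25=0.05000, 0.2·0.5714=0.1143. Summing gives P(red) = 0.50619.
P(Urn 4 | red) = 0.05000 / 0.50619 = 0.099.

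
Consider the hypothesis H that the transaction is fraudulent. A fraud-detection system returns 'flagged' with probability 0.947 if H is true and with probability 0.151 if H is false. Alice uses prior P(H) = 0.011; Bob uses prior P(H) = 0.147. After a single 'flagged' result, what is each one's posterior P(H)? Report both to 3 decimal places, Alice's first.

P('+'|H) = 0.947, P('+'|¬H) = 0.151.
Alice: numerator 0.947·0.011 = 0.010417; evidence = 0.010417+0.151·0.989 = 0.15976; posterior = 0.065.
Bob: numerator 0.947·0.147 = 0.13921; evidence = 0.13921+0.151·0.853 = 0.26801; posterior = 0.519.

Alice: 0.065; Bob: 0.519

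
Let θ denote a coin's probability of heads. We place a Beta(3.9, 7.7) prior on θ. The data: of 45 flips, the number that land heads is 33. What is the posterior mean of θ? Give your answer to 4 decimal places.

Observing 33 successes and 12 failures updates Beta(3.9, 7.7) by adding the success and failure counts to the two shape parameters: α = 3.9+33 = 36.9, β = 7.7+12 = 19.7.
Posterior mean = α/(α+β) = 36.9/56.6 = 0.6519.

Posterior mean ≈ 0.6519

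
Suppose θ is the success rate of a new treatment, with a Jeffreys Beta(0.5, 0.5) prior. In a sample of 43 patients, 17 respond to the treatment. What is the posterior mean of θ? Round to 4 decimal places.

Observing 17 successes and 26 failures updates Beta(0.5, 0.5) by adding the success and failure counts to the two shape parameters: α = 0.5+17 = 17.5, β = 0.5+26 = 26.5.
E[θ | data] = 17.5/(17.5+26.5) = 0.3977.

Posterior mean ≈ 0.3977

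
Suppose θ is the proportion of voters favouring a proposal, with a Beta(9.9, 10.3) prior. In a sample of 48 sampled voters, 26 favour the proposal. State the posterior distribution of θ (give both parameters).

Observing 26 successes and 22 failures updates Beta(9.9, 10.3) by adding the success and failure counts to the two shape parameters: α = 9.9+26 = 35.9, β = 10.3+22 = 32.3.

Posterior: Beta(35.9, 32.3)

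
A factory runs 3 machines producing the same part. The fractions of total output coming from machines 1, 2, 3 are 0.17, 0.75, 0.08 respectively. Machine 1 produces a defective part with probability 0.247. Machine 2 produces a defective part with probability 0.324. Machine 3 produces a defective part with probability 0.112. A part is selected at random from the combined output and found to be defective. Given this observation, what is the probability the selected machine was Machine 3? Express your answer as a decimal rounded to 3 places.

Posterior probability ≈ 0.030

P(defective|M1) = 0.247; P(defective|M2) = 0.324; P(defective|M3) = 0.112.
Prior × likelihood for each source: 0.17·0.247=0.04199, 0.75·0.324=0.2430, 0.08·0.112=0.008960. Summing gives P(defective) = 0.29395.
P(Machine 3 | defective) = 0.008960 / 0.29395 = 0.030.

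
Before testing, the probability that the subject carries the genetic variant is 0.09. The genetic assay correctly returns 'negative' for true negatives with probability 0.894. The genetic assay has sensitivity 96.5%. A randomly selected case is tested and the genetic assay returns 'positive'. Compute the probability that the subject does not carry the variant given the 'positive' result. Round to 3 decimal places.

Write H for 'the subject carries the genetic variant'. Prior odds H:¬H = 0.09/0.91 = 0.098901. For the 'positive' outcome, the likelihood ratio is 0.965/0.106 = 9.1038.
Posterior odds = 0.098901 × 9.1038 = 0.90037, so P(H|E) = 0.90037/(1+0.90037) = 0.474. Then P(¬H|E) = 1 − 0.474 = 0.526.

P(¬H | E) ≈ 0.526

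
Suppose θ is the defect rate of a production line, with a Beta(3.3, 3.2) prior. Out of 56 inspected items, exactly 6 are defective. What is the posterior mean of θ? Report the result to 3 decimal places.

Posterior mean ≈ 0.149

Observing 6 successes and 50 failures updates Beta(3.3, 3.2) by adding the success and failure counts to the two shape parameters: α = 3.3+6 = 9.3, β = 3.2+50 = 53.2.
E[θ | data] = 9.3/(9.3+53.2) = 0.149.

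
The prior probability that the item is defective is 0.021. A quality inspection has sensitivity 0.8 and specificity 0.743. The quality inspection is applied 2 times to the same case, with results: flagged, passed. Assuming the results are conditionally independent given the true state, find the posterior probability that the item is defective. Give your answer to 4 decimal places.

Let H be the event that the item is defective; start with P(H) = 0.021. P('flagged'|H) = 0.8, P('flagged'|¬H) = 0.257.
Update on result 1 ('flagged'): P(H) ← 0.8·0.0210 / (0.8·0.0210 + 0.257·0.9790) = 0.016800/0.26840 = 0.0626.
Update on result 2 ('passed'): P(H) ← 0.2·0.0626 / (0.2·0.0626 + 0.743·0.9374) = 0.012518/0.70901 = 0.0177.

Posterior P(H) ≈ 0.0177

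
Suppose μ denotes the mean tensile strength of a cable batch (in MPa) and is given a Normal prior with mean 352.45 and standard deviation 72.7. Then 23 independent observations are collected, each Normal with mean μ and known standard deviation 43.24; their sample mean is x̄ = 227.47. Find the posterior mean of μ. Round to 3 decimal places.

Posterior mean ≈ 229.363

Prior precision 1/τ₀² = 1/72.7² = 0.00018920; data precision n/σ² = 23/43.24² = 0.0123015.
Posterior precision = 0.00018920 + 0.0123015 = 0.0124907.
Posterior mean = (0.00018920·352.45 + 0.0123015·227.47) / 0.0124907 = 229.363.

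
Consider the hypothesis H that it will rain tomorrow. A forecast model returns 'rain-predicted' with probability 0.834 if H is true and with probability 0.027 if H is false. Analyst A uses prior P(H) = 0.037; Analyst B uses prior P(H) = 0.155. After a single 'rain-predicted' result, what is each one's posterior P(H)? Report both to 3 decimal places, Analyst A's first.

Analyst A: 0.543; Analyst B: 0.850

The likelihood ratio for a 'rain-predicted' result is 0.834/0.027 = 30.889.
Analyst A: prior odds 0.037/0.963 = 0.038422; posterior odds 1.1868; posterior probability 0.543.
Analyst B: prior odds 0.155/0.845 = 0.18343; posterior odds 5.6660; posterior probability 0.850.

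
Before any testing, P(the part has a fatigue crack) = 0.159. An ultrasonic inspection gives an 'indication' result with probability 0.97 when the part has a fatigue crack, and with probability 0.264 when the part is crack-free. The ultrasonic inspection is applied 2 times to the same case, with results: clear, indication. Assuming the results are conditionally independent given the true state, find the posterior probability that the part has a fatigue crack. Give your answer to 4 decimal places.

Posterior P(H) ≈ 0.0275

With H the event that the part has a fatigue crack, the joint likelihood of the observed sequence is P(data|H) = 0.03·0.97 = 0.029100 and P(data|¬H) = 0.736·0.264 = 0.19430.
Bayes: P(H|data) = 0.159·0.029100 / (0.159·0.029100 + 0.841·0.19430) = 0.0046269/0.16804 = 0.0275.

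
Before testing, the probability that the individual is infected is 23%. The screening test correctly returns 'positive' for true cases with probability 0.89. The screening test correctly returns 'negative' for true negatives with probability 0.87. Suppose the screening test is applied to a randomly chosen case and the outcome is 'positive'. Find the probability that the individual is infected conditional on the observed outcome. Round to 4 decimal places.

P(H | E) ≈ 0.6716

Write H for 'the individual is infected'. Prior odds H:¬H = 0.23/0.77 = 0.29870. For the 'positive' outcome, the likelihood ratio is 0.89/0.13 = 6.8462.
Posterior odds = 0.29870 × 6.8462 = 2.0450, so P(H|E) = 2.0450/(1+2.0450) = 0.6716.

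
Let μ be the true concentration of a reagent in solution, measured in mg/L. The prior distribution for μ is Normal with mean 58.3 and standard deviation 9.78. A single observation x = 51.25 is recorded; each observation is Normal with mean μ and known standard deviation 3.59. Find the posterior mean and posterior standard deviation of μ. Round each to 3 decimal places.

Posterior mean ≈ 52.087; posterior SD ≈ 3.370

Prior precision 1/τ₀² = 1/9.78² = 0.0104550; data precision n/σ² = 1/3.59² = 0.0775910.
Posterior precision = 0.0104550 + 0.0775910 = 0.0880459, giving posterior SD = 1/√0.0880459 = 3.370.
Posterior mean = (0.0104550·58.3 + 0.0775910·51.25) / 0.0880459 = 52.087.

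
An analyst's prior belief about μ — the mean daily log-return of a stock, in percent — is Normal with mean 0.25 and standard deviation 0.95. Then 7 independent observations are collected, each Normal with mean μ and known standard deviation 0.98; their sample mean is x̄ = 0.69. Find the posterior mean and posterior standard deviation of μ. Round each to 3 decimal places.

Prior precision 1/τ₀² = 1/0.95² = 1.10803; data precision n/σ² = 7/0.98² = 7.28863.
Posterior precision = 1.10803 + 7.28863 = 8.39666, giving posterior SD = 1/√8.39666 = 0.345.
Posterior mean = (1.10803·0.25 + 7.28863·0.69) / 8.39666 = 0.632.

Posterior mean ≈ 0.632; posterior SD ≈ 0.345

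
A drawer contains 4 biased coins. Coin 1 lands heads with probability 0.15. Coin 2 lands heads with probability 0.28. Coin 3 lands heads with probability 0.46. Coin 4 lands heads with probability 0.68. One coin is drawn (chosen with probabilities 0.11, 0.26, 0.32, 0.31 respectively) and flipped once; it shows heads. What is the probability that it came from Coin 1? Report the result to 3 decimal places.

Tabulate prior·likelihood by source: [1] prior 0.11, lik 0.15, product 0.01650; [2] prior 0.26, lik 0.28, product 0.07280; [3] prior 0.32, lik 0.46, product 0.1472; [4] prior 0.31, lik 0.68, product 0.2108.
Normalizing constant = 0.44730; the posterior for Coin 1 is its product over the sum, 0.01650/0.44730 = 0.037.

Posterior probability ≈ 0.037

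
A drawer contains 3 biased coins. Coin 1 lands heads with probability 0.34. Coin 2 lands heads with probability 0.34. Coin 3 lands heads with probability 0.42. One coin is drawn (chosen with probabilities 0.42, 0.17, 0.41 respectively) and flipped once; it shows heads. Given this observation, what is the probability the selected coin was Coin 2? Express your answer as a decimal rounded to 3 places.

P(heads|C1) = 0.34; P(heads|C2) = 0.34; P(heads|C3) = 0.42.
Prior × likelihood for each source: 0.42·0.34=0.1428, 0.17·0.34=0.05780, 0.41·0.42=0.1722. Summing gives P(heads) = 0.37280.
P(Coin 2 | heads) = 0.05780 / 0.37280 = 0.155.

Posterior probability ≈ 0.155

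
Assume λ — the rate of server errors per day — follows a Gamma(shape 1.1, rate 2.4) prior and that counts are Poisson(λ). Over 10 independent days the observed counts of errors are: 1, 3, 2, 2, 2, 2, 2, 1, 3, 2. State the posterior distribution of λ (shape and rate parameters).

Posterior: Gamma(shape=21.1, rate=12.4)

Total count ∑xᵢ = 20 over n = 10 days.
Gamma is conjugate to the Poisson likelihood: posterior is Gamma(shape = 1.1+20 = 21.1, rate = 2.4+10 = 12.4).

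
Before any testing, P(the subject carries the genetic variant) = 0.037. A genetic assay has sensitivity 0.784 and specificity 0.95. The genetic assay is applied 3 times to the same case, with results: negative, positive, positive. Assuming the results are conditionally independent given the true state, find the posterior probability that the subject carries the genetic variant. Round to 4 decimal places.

Posterior P(H) ≈ 0.6823

With H the event that the subject carries the genetic variant, the joint likelihood of the observed sequence is P(data|H) = 0.216·0.784·0.784 = 0.13277 and P(data|¬H) = 0.95·0.05·0.05 = 0.0023750.
Bayes: P(H|data) = 0.037·0.13277 / (0.037·0.13277 + 0.963·0.0023750) = 0.0049123/0.0071995 = 0.6823.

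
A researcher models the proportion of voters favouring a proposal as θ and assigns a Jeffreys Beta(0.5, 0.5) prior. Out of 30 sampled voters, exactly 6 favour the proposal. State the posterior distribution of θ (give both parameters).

Posterior: Beta(6.5, 24.5)

The binomial likelihood is conjugate to the Beta prior: with 6 successes and 24 failures, the posterior is Beta(0.5+6, 0.5+24) = Beta(6.5, 24.5).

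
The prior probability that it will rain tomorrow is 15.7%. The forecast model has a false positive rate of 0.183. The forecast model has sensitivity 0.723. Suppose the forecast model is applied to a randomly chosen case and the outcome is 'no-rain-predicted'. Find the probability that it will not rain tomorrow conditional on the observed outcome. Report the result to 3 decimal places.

Write H for 'it will rain tomorrow'. Prior odds H:¬H = 0.157/0.843 = 0.18624. For the 'no-rain-predicted' outcome, the likelihood ratio is 0.277/0.817 = 0.33905.
Posterior odds = 0.18624 × 0.33905 = 0.063144, so P(H|E) = 0.063144/(1+0.063144) = 0.059. Then P(¬H|E) = 1 − 0.059 = 0.941.

P(¬H | E) ≈ 0.941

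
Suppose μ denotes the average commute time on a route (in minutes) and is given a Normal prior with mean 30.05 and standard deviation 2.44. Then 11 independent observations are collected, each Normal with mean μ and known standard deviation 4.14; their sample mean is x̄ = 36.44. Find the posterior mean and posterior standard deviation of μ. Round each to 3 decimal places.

With known σ, the Normal prior is conjugate. Weight on the data is w = (n/σ²)/(n/σ² + 1/τ₀²) = 0.641789/(0.641789+0.167966) = 0.79257.
Posterior mean = w·x̄ + (1−w)·μ₀ = 0.79257·36.44 + 0.20743·30.05 = 35.115. Posterior variance = 1/(0.641789+0.167966) = 1.23494, so SD = 1.111.

Posterior mean ≈ 35.115; posterior SD ≈ 1.111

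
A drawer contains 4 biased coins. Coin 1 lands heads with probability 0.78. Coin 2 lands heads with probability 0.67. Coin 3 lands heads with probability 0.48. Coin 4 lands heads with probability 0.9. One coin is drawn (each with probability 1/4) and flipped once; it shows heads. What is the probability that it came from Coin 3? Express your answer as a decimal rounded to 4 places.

Tabulate prior·likelihood by source: [1] prior 0.25, lik 0.78, product 0.1950; [2] prior 0.25, lik 0.67, product 0.1675; [3] prior 0.25, lik 0.48, product 0.1200; [4] prior 0.25, lik 0.9, product 0.2250.
Normalizing constant = 0.70750; the posterior for Coin 3 is its product over the sum, 0.1200/0.70750 = 0.1696.

Posterior probability ≈ 0.1696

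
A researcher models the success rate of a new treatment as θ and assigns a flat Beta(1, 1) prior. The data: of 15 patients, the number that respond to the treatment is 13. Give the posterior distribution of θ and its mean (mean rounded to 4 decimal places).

Observing 13 successes and 2 failures updates Beta(1, 1) by adding the success and failure counts to the two shape parameters: α = 1+13 = 14, β = 1+2 = 3.
Posterior mean = α/(α+β) = 14/17 = 0.8235.

Posterior: Beta(14, 3); mean ≈ 0.8235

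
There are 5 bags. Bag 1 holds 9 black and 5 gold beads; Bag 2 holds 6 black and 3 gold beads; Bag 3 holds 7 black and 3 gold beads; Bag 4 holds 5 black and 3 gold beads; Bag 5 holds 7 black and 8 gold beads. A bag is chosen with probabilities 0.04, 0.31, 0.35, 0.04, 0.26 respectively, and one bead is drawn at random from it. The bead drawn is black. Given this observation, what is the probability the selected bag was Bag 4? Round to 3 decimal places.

Posterior probability ≈ 0.040

P(black|Bag 1) = 0.6429; P(black|Bag 2) = 0.6667; P(black|Bag 3) = 0.7; P(black|Bag 4) = 0.625; P(black|Bag 5) = 0.4667.
Prior × likelihood for each source: 0.04·0.6429=0.02571, 0.31·0.6667=0.2067, 0.35·0.7=0.2450, 0.04·0.625=0.02500, 0.26·0.4667=0.1213. Summing gives P(black) = 0.62371.
P(Bag 4 | black) = 0.02500 / 0.62371 = 0.040.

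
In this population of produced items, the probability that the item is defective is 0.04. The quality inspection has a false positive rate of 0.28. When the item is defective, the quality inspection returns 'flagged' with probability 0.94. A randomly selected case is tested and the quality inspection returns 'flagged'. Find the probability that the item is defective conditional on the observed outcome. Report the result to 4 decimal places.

Write H for 'the item is defective'. Prior odds H:¬H = 0.04/0.96 = 0.041667. For the 'flagged' outcome, the likelihood ratio is 0.94/0.28 = 3.3571.
Posterior odds = 0.041667 × 3.3571 = 0.13988, so P(H|E) = 0.13988/(1+0.13988) = 0.1227.

P(H | E) ≈ 0.1227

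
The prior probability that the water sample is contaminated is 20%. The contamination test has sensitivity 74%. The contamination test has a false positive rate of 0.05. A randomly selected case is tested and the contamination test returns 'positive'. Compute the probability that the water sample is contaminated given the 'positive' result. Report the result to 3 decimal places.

Let H be the event that the water sample is contaminated. P(H) = 0.2, so P(¬H) = 0.8. With E the 'positive' result, P(E|H) = 0.74 and P(E|¬H) = 0.05.
P(E) = 0.74·0.2 + 0.05·0.8 = 0.14800 + 0.040000 = 0.18800.
By Bayes' theorem, P(H|E) = 0.14800 / 0.18800 = 0.787.

P(H | E) ≈ 0.787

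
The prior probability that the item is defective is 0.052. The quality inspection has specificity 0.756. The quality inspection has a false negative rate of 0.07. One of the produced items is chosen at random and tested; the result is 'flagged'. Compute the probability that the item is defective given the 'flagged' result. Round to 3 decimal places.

P(H | E) ≈ 0.173

Write H for 'the item is defective'. Prior odds H:¬H = 0.052/0.948 = 0.054852. For the 'flagged' outcome, the likelihood ratio is 0.93/0.244 = 3.8115.
Posterior odds = 0.054852 × 3.8115 = 0.20907, so P(H|E) = 0.20907/(1+0.20907) = 0.173.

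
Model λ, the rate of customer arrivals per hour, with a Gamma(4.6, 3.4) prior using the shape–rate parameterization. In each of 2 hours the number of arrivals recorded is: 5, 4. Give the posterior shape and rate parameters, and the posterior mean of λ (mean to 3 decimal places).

Posterior: Gamma(shape=13.6, rate=5.4); mean ≈ 2.519

The Poisson likelihood adds the total count to the shape and the number of exposure periods to the rate. Here ∑xᵢ = 9 and n = 2, so shape 4.6→13.6 and rate 3.4→5.4.
Posterior mean = shape/rate = 13.6/5.4 = 2.519.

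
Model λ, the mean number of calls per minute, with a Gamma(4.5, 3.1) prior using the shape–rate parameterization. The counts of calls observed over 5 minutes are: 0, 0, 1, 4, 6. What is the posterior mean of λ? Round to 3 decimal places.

Posterior mean ≈ 1.914

Total count ∑xᵢ = 11 over n = 5 minutes.
Gamma is conjugate to the Poisson likelihood: posterior is Gamma(shape = 4.5+11 = 15.5, rate = 3.1+5 = 8.1).
E[λ | data] = 15.5/8.1 = 1.914.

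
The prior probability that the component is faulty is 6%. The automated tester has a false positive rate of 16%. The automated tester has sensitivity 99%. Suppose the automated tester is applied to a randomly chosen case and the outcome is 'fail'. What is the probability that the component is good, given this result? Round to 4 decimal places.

Let H be the event that the component is faulty. P(H) = 0.06, so P(¬H) = 0.94. With E the 'fail' result, P(E|H) = 0.99 and P(E|¬H) = 0.16.
P(E) = 0.99·0.06 + 0.16·0.94 = 0.059400 + 0.15040 = 0.20980.
By Bayes' theorem, P(H|E) = 0.059400 / 0.20980 = 0.2831. Hence P(¬H|E) = 1 − 0.2831 = 0.7169.

P(¬H | E) ≈ 0.7169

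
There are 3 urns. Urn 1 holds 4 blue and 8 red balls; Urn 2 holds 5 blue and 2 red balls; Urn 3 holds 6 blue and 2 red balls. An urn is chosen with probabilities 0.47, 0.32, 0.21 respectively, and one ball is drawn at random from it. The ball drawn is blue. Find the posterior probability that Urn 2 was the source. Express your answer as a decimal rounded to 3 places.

Posterior probability ≈ 0.421

Tabulate prior·likelihood by source: [1] prior 0.47, lik 0.3333, product 0.1567; [2] prior 0.32, lik 0.7143, product 0.2286; [3] prior 0.21, lik 0.75, product 0.1575.
Normalizing constant = 0.54274; the posterior for Urn 2 is its product over the sum, 0.2286/0.54274 = 0.421.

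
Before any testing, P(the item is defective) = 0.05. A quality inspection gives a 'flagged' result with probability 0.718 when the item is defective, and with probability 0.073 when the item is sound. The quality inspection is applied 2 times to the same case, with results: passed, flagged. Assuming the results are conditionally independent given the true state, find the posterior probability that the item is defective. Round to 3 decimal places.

Posterior P(H) ≈ 0.136

With H the event that the item is defective, the joint likelihood of the observed sequence is P(data|H) = 0.282·0.718 = 0.20248 and P(data|¬H) = 0.927·0.073 = 0.067671.
Bayes: P(H|data) = 0.05·0.20248 / (0.05·0.20248 + 0.95·0.067671) = 0.010124/0.074411 = 0.1361.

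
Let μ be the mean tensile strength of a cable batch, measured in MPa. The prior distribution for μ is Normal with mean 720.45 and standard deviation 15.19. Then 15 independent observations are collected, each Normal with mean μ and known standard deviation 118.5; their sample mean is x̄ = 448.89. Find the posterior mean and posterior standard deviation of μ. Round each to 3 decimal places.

Prior precision 1/τ₀² = 1/15.19² = 0.00433396; data precision n/σ² = 15/118.5² = 0.00106820.
Posterior precision = 0.00433396 + 0.00106820 = 0.00540216, giving posterior SD = 1/√0.00540216 = 13.606.
Posterior mean = (0.00433396·720.45 + 0.00106820·448.89) / 0.00540216 = 666.753.

Posterior mean ≈ 666.753; posterior SD ≈ 13.606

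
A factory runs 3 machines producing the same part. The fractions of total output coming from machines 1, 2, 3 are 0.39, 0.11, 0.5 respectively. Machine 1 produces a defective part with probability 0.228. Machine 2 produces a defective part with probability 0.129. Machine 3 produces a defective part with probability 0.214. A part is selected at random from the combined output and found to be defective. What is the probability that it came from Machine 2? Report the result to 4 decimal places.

Posterior probability ≈ 0.0675

Tabulate prior·likelihood by source: [1] prior 0.39, lik 0.228, product 0.08892; [2] prior 0.11, lik 0.129, product 0.01419; [3] prior 0.5, lik 0.214, product 0.1070.
Normalizing constant = 0.21011; the posterior for Machine 2 is its product over the sum, 0.01419/0.21011 = 0.0675.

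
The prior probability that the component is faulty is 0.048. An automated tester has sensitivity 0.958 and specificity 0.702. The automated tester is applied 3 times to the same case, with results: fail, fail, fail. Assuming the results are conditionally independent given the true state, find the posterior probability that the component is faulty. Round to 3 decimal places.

Let H be the event that the component is faulty; start with P(H) = 0.048. P('fail'|H) = 0.958, P('fail'|¬H) = 0.298.
Update on result 1 ('fail'): P(H) ← 0.958·0.0480 / (0.958·0.0480 + 0.298·0.9520) = 0.045984/0.32968 = 0.1395.
Update on result 2 ('fail'): P(H) ← 0.958·0.1395 / (0.958·0.1395 + 0.298·0.8605) = 0.13362/0.39006 = 0.3426.
Update on result 3 ('fail'): P(H) ← 0.958·0.3426 / (0.958·0.3426 + 0.298·0.6574) = 0.32818/0.52410 = 0.6262.

Posterior P(H) ≈ 0.626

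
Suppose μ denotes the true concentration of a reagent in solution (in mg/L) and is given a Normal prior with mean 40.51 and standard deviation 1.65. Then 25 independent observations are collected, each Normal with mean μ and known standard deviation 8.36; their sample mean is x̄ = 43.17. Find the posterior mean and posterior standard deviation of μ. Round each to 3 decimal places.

Prior precision 1/τ₀² = 1/1.65² = 0.367309; data precision n/σ² = 25/8.36² = 0.357707.
Posterior precision = 0.367309 + 0.357707 = 0.725016, giving posterior SD = 1/√0.725016 = 1.174.
Posterior mean = (0.367309·40.51 + 0.357707·43.17) / 0.725016 = 41.822.

Posterior mean ≈ 41.822; posterior SD ≈ 1.174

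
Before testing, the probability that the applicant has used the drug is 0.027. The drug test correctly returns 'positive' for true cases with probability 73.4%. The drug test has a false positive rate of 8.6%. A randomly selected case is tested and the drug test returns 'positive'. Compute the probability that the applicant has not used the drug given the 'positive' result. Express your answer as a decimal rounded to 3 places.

P(¬H | E) ≈ 0.809

Let H be the event that the applicant has used the drug. P(H) = 0.027, so P(¬H) = 0.973. With E the 'positive' result, P(E|H) = 0.734 and P(E|¬H) = 0.086.
P(E) = 0.734·0.027 + 0.086·0.973 = 0.019818 + 0.083678 = 0.10350.
By Bayes' theorem, P(H|E) = 0.019818 / 0.10350 = 0.191. Hence P(¬H|E) = 1 − 0.191 = 0.809.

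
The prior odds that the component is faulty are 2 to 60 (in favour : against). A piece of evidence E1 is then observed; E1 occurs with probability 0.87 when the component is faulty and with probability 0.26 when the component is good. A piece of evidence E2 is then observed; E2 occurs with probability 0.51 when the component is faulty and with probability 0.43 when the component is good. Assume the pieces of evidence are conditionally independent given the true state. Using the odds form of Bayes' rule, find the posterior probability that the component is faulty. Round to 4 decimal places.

Posterior probability ≈ 0.1168

Prior odds = 2/60 = 0.033333.
Likelihood ratio for E1 = 0.87/0.26 = 3.3462.
Likelihood ratio for E2 = 0.51/0.43 = 1.1860.
Posterior odds = prior odds × LR₁ × LR₂ = 0.13229.
Posterior probability = odds/(1+odds) = 0.13229/1.1323 = 0.1168.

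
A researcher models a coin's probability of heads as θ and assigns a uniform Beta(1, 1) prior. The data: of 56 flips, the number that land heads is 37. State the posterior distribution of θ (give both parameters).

Posterior: Beta(38, 20)

The binomial likelihood is conjugate to the Beta prior: with 37 successes and 19 failures, the posterior is Beta(1+37, 1+19) = Beta(38, 20).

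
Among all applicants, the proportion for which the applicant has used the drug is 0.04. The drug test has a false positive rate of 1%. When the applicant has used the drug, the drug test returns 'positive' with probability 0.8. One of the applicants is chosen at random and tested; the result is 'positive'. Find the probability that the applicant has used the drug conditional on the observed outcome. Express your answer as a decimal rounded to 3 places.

P(H | E) ≈ 0.769

Let H be the event that the applicant has used the drug. P(H) = 0.04, so P(¬H) = 0.96. With E the 'positive' result, P(E|H) = 0.8 and P(E|¬H) = 0.01.
P(E) = 0.8·0.04 + 0.01·0.96 = 0.032000 + 0.0096000 = 0.041600.
By Bayes' theorem, P(H|E) = 0.032000 / 0.041600 = 0.769.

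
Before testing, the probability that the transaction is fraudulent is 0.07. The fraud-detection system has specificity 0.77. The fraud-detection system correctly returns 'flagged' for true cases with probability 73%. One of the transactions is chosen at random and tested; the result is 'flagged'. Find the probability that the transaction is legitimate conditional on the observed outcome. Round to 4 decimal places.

Write H for 'the transaction is fraudulent'. Prior odds H:¬H = 0.07/0.93 = 0.075269. For the 'flagged' outcome, the likelihood ratio is 0.73/0.23 = 3.1739.
Posterior odds = 0.075269 × 3.1739 = 0.23890, so P(H|E) = 0.23890/(1+0.23890) = 0.1928. Then P(¬H|E) = 1 − 0.1928 = 0.8072.

P(¬H | E) ≈ 0.8072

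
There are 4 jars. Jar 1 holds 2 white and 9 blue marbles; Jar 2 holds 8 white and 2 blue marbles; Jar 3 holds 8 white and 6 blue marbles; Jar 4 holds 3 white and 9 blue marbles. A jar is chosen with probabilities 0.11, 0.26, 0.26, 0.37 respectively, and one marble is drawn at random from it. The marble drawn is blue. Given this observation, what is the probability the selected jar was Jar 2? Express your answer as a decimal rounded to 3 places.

Posterior probability ≈ 0.098

Tabulate prior·likelihood by source: [1] prior 0.11, lik 0.8182, product 0.09000; [2] prior 0.26, lik 0.2, product 0.05200; [3] prior 0.26, lik 0.4286, product 0.1114; [4] prior 0.37, lik 0.75, product 0.2775.
Normalizing constant = 0.53093; the posterior for Jar 2 is its product over the sum, 0.05200/0.53093 = 0.098.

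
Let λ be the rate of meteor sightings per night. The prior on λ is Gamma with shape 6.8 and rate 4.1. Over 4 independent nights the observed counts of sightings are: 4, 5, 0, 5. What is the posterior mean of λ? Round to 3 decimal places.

Posterior mean ≈ 2.568

Total count ∑xᵢ = 14 over n = 4 nights.
Gamma is conjugate to the Poisson likelihood: posterior is Gamma(shape = 6.8+14 = 20.8, rate = 4.1+4 = 8.1).
Posterior mean = shape/rate = 20.8/8.1 = 2.568.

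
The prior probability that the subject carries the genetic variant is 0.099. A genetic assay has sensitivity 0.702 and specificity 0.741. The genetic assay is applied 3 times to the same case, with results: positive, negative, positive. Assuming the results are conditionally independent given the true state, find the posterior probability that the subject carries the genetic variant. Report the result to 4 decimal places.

Posterior P(H) ≈ 0.2451

With H the event that the subject carries the genetic variant, the joint likelihood of the observed sequence is P(data|H) = 0.702·0.298·0.702 = 0.14686 and P(data|¬H) = 0.259·0.741·0.259 = 0.049707.
Bayes: P(H|data) = 0.099·0.14686 / (0.099·0.14686 + 0.901·0.049707) = 0.014539/0.059325 = 0.2451.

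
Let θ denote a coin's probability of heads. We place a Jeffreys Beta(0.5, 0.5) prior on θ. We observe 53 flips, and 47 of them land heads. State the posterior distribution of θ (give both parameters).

The binomial likelihood is conjugate to the Beta prior: with 47 successes and 6 failures, the posterior is Beta(0.5+47, 0.5+6) = Beta(47.5, 6.5).

Posterior: Beta(47.5, 6.5)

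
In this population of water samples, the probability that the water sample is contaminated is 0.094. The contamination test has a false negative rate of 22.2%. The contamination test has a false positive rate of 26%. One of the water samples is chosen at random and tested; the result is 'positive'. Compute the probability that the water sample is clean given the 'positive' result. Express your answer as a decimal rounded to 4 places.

P(¬H | E) ≈ 0.7631

Write H for 'the water sample is contaminated'. Prior odds H:¬H = 0.094/0.906 = 0.10375. For the 'positive' outcome, the likelihood ratio is 0.778/0.26 = 2.9923.
Posterior odds = 0.10375 × 2.9923 = 0.31046, so P(H|E) = 0.31046/(1+0.31046) = 0.2369. Then P(¬H|E) = 1 − 0.2369 = 0.7631.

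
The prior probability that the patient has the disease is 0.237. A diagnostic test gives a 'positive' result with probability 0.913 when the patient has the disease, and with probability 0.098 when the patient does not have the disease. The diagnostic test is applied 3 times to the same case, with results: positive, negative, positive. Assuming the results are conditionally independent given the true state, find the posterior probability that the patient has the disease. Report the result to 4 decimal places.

Let H be the event that the patient has the disease; start with P(H) = 0.237. P('positive'|H) = 0.913, P('positive'|¬H) = 0.098.
Update on result 1 ('positive'): P(H) ← 0.913·0.2370 / (0.913·0.2370 + 0.098·0.7630) = 0.21638/0.29115 = 0.7432.
Update on result 2 ('negative'): P(H) ← 0.087·0.7432 / (0.087·0.7432 + 0.902·0.2568) = 0.064657/0.29631 = 0.2182.
Update on result 3 ('positive'): P(H) ← 0.913·0.2182 / (0.913·0.2182 + 0.098·0.7818) = 0.19922/0.27584 = 0.7222.

Posterior P(H) ≈ 0.7222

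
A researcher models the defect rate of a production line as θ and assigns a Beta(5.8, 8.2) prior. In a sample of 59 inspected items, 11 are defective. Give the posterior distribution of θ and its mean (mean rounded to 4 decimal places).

The binomial likelihood is conjugate to the Beta prior: with 11 successes and 48 failures, the posterior is Beta(5.8+11, 8.2+48) = Beta(16.8, 56.2).
E[θ | data] = 16.8/(16.8+56.2) = 0.2301.

Posterior: Beta(16.8, 56.2); mean ≈ 0.2301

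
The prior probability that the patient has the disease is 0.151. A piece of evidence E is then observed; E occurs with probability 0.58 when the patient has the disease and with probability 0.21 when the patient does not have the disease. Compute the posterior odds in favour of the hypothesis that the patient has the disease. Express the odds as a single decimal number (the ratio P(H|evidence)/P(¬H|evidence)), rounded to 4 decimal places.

Posterior odds ≈ 0.4912

Prior odds = 0.151/(1−0.151) = 0.17786. In log-odds, ln(0.17786) = -1.7268.
Add log likelihood ratio: ln(2.7619) = 1.0159.
Posterior log-odds = -0.71086, so posterior odds = exp(-0.71086) = 0.49122.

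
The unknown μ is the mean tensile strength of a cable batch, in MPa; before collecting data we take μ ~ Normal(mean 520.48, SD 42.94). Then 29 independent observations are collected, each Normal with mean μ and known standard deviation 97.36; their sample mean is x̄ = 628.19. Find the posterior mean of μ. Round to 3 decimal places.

Posterior mean ≈ 611.971

With known σ, the Normal prior is conjugate. Weight on the data is w = (n/σ²)/(n/σ² + 1/τ₀²) = 0.00305940/(0.00305940+0.00054235) = 0.84942.
Posterior mean = w·x̄ + (1−w)·μ₀ = 0.84942·628.19 + 0.15058·520.48 = 611.971.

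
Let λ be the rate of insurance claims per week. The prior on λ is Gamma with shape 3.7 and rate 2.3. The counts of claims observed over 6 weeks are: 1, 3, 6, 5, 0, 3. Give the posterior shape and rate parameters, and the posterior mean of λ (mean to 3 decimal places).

Total count ∑xᵢ = 18 over n = 6 weeks.
Gamma is conjugate to the Poisson likelihood: posterior is Gamma(shape = 3.7+18 = 21.7, rate = 2.3+6 = 8.3).
E[λ | data] = 21.7/8.3 = 2.614.

Posterior: Gamma(shape=21.7, rate=8.3); mean ≈ 2.614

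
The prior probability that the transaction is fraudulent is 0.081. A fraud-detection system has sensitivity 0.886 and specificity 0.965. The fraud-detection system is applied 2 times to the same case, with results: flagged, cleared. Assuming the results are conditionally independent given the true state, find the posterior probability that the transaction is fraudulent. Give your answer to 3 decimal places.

Posterior P(H) ≈ 0.209

With H the event that the transaction is fraudulent, the joint likelihood of the observed sequence is P(data|H) = 0.886·0.114 = 0.10100 and P(data|¬H) = 0.035·0.965 = 0.033775.
Bayes: P(H|data) = 0.081·0.10100 / (0.081·0.10100 + 0.919·0.033775) = 0.0081813/0.039221 = 0.2086.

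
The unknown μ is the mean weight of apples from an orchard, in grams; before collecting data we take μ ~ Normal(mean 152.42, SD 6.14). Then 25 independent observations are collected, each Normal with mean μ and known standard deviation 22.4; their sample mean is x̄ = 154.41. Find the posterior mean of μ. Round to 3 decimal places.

With known σ, the Normal prior is conjugate. Weight on the data is w = (n/σ²)/(n/σ² + 1/τ₀²) = 0.0498246/(0.0498246+0.0265255) = 0.65258.
Posterior mean = w·x̄ + (1−w)·μ₀ = 0.65258·154.41 + 0.34742·152.42 = 153.719.

Posterior mean ≈ 153.719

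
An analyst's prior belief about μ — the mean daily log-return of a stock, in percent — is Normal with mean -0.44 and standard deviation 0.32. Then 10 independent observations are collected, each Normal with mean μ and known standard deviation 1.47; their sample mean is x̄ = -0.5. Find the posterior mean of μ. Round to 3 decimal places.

Posterior mean ≈ -0.459

With known σ, the Normal prior is conjugate. Weight on the data is w = (n/σ²)/(n/σ² + 1/τ₀²) = 4.62770/(4.62770+9.76562) = 0.32152.
Posterior mean = w·x̄ + (1−w)·μ₀ = 0.32152·-0.5 + 0.67848·-0.44 = -0.459.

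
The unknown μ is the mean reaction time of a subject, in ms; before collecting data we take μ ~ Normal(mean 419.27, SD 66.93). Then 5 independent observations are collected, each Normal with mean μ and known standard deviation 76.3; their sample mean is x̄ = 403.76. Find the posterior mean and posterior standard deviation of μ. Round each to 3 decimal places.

Posterior mean ≈ 406.960; posterior SD ≈ 30.400

With known σ, the Normal prior is conjugate. Weight on the data is w = (n/σ²)/(n/σ² + 1/τ₀²) = 0.00085886/(0.00085886+0.00022323) = 0.79370.
Posterior mean = w·x̄ + (1−w)·μ₀ = 0.79370·403.76 + 0.20630·419.27 = 406.960. Posterior variance = 1/(0.00085886+0.00022323) = 924.137, so SD = 30.400.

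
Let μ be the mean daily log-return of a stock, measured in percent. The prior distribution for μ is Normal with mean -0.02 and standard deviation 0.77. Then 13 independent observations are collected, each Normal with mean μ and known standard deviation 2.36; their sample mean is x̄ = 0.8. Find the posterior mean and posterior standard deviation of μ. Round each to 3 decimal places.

Posterior mean ≈ 0.456; posterior SD ≈ 0.499

Prior precision 1/τ₀² = 1/0.77² = 1.68663; data precision n/σ² = 13/2.36² = 2.33410.
Posterior precision = 1.68663 + 2.33410 = 4.02072, giving posterior SD = 1/√4.02072 = 0.499.
Posterior mean = (1.68663·-0.02 + 2.33410·0.8) / 4.02072 = 0.456.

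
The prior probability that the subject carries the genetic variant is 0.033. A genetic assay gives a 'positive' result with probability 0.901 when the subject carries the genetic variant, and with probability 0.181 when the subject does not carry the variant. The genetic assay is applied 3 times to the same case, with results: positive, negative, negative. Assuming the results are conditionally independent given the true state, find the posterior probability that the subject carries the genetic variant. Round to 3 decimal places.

With H the event that the subject carries the genetic variant, the joint likelihood of the observed sequence is P(data|H) = 0.901·0.099·0.099 = 0.0088307 and P(data|¬H) = 0.181·0.819·0.819 = 0.12141.
Bayes: P(H|data) = 0.033·0.0088307 / (0.033·0.0088307 + 0.967·0.12141) = 0.00029141/0.11769 = 0.0025.

Posterior P(H) ≈ 0.002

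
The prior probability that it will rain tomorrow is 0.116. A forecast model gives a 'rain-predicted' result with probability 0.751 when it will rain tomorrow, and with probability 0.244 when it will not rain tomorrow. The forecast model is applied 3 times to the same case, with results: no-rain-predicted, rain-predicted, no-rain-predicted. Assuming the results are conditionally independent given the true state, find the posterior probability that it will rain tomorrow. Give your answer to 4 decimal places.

Posterior P(H) ≈ 0.0420

With H the event that it will rain tomorrow, the joint likelihood of the observed sequence is P(data|H) = 0.249·0.751·0.249 = 0.046563 and P(data|¬H) = 0.756·0.244·0.756 = 0.13945.
Bayes: P(H|data) = 0.116·0.046563 / (0.116·0.046563 + 0.884·0.13945) = 0.0054013/0.12868 = 0.0420.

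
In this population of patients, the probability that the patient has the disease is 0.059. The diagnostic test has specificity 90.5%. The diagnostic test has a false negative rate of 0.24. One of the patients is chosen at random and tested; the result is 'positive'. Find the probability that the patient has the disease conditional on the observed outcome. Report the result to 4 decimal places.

Write H for 'the patient has the disease'. Prior odds H:¬H = 0.059/0.941 = 0.062699. For the 'positive' outcome, the likelihood ratio is 0.76/0.095 = 8.0000.
Posterior odds = 0.062699 × 8.0000 = 0.50159, so P(H|E) = 0.50159/(1+0.50159) = 0.3340.

P(H | E) ≈ 0.3340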